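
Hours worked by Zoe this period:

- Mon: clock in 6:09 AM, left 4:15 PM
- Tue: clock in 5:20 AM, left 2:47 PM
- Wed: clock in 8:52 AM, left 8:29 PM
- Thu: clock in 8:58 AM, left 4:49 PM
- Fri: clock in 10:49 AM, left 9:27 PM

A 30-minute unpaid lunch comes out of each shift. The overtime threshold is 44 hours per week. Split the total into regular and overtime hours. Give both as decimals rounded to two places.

Regular 44.00 hours, overtime 3.15 hours

Mon: 6:09 AM–4:15 PM = 10 h 6 min; less 30 min break → 9 h 36 min
Tue: 5:20 AM–2:47 PM = 9 h 27 min; less 30 min break → 8 h 57 min
Wed: 8:52 AM–8:29 PM = 11 h 37 min; less 30 min break → 11 h 7 min
Thu: 8:58 AM–4:49 PM = 7 h 51 min; less 30 min break → 7 h 21 min
Fri: 10:49 AM–9:27 PM = 10 h 38 min; less 30 min break → 10 h 8 min
Total worked: 47 h 9 min = 47.15 h.
Threshold 44 h → overtime 3 h 9 min, regular 44 h 0 min.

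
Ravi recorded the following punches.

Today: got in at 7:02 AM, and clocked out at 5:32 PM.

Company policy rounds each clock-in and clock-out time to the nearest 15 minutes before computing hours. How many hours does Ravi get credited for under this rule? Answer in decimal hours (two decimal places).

Today: in 7:02 AM→7:00 AM, out 5:32 PM→5:30 PM; 10 h 30 min

10.50 hours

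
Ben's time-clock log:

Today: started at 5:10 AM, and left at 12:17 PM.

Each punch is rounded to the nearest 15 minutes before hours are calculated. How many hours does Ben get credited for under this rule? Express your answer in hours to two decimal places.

Today: in 5:10 AM→5:15 AM, out 12:17 PM→12:15 PM; 7 h 0 min

7.00 hours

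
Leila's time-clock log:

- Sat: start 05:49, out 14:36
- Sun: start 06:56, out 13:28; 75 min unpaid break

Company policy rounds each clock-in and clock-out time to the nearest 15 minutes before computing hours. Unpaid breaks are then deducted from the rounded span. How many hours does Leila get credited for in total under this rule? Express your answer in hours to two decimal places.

Sat: in 05:49→05:45, out 14:36→14:30; 8 h 45 min
Sun: in 06:56→07:00, out 13:28→13:30; 6 h 30 min − 75 min = 5 h 15 min
Total credited: 14 h 0 min.

14.00 hours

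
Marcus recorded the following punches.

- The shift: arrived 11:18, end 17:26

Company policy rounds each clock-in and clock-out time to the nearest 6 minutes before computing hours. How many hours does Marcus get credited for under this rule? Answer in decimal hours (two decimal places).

The shift: in 11:18→11:18, out 17:26→17:24; 6 h 6 min

6.10 hours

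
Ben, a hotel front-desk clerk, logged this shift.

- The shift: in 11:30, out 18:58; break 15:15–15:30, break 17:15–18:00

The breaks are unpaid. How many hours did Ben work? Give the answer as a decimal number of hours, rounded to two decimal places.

The shift: 11:30–18:58 = 7 h 28 min; less 60 min break → 6 h 28 min

6.47 hours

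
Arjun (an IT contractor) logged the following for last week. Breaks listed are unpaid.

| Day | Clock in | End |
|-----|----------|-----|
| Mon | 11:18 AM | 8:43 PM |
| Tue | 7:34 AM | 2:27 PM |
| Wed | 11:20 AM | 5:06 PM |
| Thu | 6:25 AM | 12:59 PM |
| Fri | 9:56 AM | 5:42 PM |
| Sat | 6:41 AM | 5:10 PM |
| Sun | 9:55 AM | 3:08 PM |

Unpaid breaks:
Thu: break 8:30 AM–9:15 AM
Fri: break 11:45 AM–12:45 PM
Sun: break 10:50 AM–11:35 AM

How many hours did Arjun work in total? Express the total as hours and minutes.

49 h 36 min

Mon: 11:18 AM–8:43 PM = 9 h 25 min
Tue: 7:34 AM–2:27 PM = 6 h 53 min
Wed: 11:20 AM–5:06 PM = 5 h 46 min
Thu: 6:25 AM–12:59 PM = 6 h 34 min; less 45 min break → 5 h 49 min
Fri: 9:56 AM–5:42 PM = 7 h 46 min; less 60 min break → 6 h 46 min
Sat: 6:41 AM–5:10 PM = 10 h 29 min
Sun: 9:55 AM–3:08 PM = 5 h 13 min; less 45 min break → 4 h 28 min
Total: 9 h 25 min + 6 h 53 min + 5 h 46 min + 5 h 49 min + 6 h 46 min + 10 h 29 min + 4 h 28 min = 49 h 36 min.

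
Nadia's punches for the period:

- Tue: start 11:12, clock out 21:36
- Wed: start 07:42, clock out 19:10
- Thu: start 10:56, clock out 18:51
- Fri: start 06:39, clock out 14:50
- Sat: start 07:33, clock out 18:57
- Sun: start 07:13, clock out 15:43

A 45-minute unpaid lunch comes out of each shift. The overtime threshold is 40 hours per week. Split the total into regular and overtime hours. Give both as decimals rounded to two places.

Regular 40.00 hours, overtime 13.37 hours

Tue: 11:12–21:36 = 10 h 24 min; less 45 min break → 9 h 39 min
Wed: 07:42–19:10 = 11 h 28 min; less 45 min break → 10 h 43 min
Thu: 10:56–18:51 = 7 h 55 min; less 45 min break → 7 h 10 min
Fri: 06:39–14:50 = 8 h 11 min; less 45 min break → 7 h 26 min
Sat: 07:33–18:57 = 11 h 24 min; less 45 min break → 10 h 39 min
Sun: 07:13–15:43 = 8 h 30 min; less 45 min break → 7 h 45 min
Total worked: 53 h 22 min = 53.37 h.
Threshold 40 h → overtime 13 h 22 min, regular 40 h 0 min.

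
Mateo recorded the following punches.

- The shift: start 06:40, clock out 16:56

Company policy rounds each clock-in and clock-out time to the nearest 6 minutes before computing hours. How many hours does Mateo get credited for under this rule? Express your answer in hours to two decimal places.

The shift: in 06:40→06:42, out 16:56→16:54; 10 h 12 min

10.20 hours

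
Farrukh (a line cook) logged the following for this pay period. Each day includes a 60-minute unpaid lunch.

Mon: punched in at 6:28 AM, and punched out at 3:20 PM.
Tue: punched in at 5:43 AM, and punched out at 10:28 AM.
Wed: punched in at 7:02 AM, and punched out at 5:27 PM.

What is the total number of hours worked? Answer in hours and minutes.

Mon: 6:28 AM–3:20 PM = 8 h 52 min; less 60 min break → 7 h 52 min
Tue: 5:43 AM–10:28 AM = 4 h 45 min; less 60 min break → 3 h 45 min
Wed: 7:02 AM–5:27 PM = 10 h 25 min; less 60 min break → 9 h 25 min
Total: 7 h 52 min + 3 h 45 min + 9 h 25 min = 21 h 2 min.

21 h 2 min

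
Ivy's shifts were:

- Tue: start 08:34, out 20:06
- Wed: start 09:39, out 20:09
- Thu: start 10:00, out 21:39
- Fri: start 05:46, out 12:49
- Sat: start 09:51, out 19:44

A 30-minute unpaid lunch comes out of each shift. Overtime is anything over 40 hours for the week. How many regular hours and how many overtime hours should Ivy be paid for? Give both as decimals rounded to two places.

Regular 40.00 hours, overtime 8.12 hours

Tue: 08:34–20:06 = 11 h 32 min; less 30 min break → 11 h 2 min
Wed: 09:39–20:09 = 10 h 30 min; less 30 min break → 10 h 0 min
Thu: 10:00–21:39 = 11 h 39 min; less 30 min break → 11 h 9 min
Fri: 05:46–12:49 = 7 h 3 min; less 30 min break → 6 h 33 min
Sat: 09:51–19:44 = 9 h 53 min; less 30 min break → 9 h 23 min
Total worked: 48 h 7 min = 48.12 h.
Threshold 40 h → overtime 8 h 7 min, regular 40 h 0 min.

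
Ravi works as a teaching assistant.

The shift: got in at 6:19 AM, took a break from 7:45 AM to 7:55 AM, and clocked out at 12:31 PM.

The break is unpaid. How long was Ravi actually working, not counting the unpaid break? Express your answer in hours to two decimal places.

6.03 hours

The shift: 6:19 AM–12:31 PM = 6 h 12 min; less 10 min break → 6 h 2 min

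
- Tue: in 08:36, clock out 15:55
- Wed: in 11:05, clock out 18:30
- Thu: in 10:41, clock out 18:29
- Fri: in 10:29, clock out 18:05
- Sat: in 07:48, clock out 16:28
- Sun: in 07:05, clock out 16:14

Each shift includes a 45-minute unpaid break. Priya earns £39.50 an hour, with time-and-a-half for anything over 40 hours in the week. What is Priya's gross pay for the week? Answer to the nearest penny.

£1784.41

Tue: 08:36–15:55 = 7 h 19 min; less 45 min break → 6 h 34 min
Wed: 11:05–18:30 = 7 h 25 min; less 45 min break → 6 h 40 min
Thu: 10:41–18:29 = 7 h 48 min; less 45 min break → 7 h 3 min
Fri: 10:29–18:05 = 7 h 36 min; less 45 min break → 6 h 51 min
Sat: 07:48–16:28 = 8 h 40 min; less 45 min break → 7 h 55 min
Sun: 07:05–16:14 = 9 h 9 min; less 45 min break → 8 h 24 min
Total worked: 43 h 27 min = 2607 min.
Regular 40 h 0 min = 2400 min at £39.50/h; overtime 3 h 27 min = 207 min at £59.25/h.
Pay = (2400 × £39.50 + 207 × £59.25) ÷ 60 = £1784.41.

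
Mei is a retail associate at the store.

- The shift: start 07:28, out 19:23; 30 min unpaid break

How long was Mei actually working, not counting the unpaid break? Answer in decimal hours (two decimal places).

11.42 hours

The shift: 07:28–19:23 = 11 h 55 min; less 30 min break → 11 h 25 min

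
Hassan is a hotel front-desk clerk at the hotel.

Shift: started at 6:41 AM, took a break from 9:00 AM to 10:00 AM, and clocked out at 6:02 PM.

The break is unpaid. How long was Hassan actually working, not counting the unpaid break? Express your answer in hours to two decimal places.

Shift: 6:41 AM–6:02 PM = 11 h 21 min; less 60 min break → 10 h 21 min

10.35 hours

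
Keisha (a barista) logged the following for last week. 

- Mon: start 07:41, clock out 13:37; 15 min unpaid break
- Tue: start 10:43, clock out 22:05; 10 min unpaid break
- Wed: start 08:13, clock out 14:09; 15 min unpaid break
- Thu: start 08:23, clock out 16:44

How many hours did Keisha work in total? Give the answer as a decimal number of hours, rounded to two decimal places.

Mon: 07:41–13:37 = 5 h 56 min; less 15 min break → 5 h 41 min
Tue: 10:43–22:05 = 11 h 22 min; less 10 min break → 11 h 12 min
Wed: 08:13–14:09 = 5 h 56 min; less 15 min break → 5 h 41 min
Thu: 08:23–16:44 = 8 h 21 min
Total: 5 h 41 min + 11 h 12 min + 5 h 41 min + 8 h 21 min = 30 h 55 min.

30.92 hours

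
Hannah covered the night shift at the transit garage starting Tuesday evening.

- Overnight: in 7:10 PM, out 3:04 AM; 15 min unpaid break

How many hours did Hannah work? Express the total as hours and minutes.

Overnight: 7:10 PM → midnight = 4 h 50 min; midnight → 3:04 AM = 3 h 4 min; span 7 h 54 min; less 15 min break → 7 h 39 min

7 h 39 min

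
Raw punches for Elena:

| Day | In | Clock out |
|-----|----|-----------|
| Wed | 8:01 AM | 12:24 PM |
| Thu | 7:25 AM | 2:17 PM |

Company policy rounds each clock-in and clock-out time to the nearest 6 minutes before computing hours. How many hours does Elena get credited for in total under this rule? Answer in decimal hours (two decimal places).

11.30 hours

Wed: in 8:01 AM→8:00 AM, out 12:24 PM→12:24 PM; 4 h 24 min
Thu: in 7:25 AM→7:24 AM, out 2:17 PM→2:18 PM; 6 h 54 min
Total credited: 11 h 18 min.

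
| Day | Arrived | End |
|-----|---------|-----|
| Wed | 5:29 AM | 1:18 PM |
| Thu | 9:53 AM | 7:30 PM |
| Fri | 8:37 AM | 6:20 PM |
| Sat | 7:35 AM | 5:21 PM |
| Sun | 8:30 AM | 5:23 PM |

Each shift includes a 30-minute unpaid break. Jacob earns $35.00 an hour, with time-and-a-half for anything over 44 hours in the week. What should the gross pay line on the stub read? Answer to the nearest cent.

Wed: 5:29 AM–1:18 PM = 7 h 49 min; less 30 min break → 7 h 19 min
Thu: 9:53 AM–7:30 PM = 9 h 37 min; less 30 min break → 9 h 7 min
Fri: 8:37 AM–6:20 PM = 9 h 43 min; less 30 min break → 9 h 13 min
Sat: 7:35 AM–5:21 PM = 9 h 46 min; less 30 min break → 9 h 16 min
Sun: 8:30 AM–5:23 PM = 8 h 53 min; less 30 min break → 8 h 23 min
Total worked: 43 h 18 min = 2598 min.
Regular 43 h 18 min = 2598 min at $35.00/h; overtime 0 h 0 min = 0 min at $52.50/h.
Pay = (2598 × $35.00 + 0 × $52.50) ÷ 60 = $1515.50.

$1515.50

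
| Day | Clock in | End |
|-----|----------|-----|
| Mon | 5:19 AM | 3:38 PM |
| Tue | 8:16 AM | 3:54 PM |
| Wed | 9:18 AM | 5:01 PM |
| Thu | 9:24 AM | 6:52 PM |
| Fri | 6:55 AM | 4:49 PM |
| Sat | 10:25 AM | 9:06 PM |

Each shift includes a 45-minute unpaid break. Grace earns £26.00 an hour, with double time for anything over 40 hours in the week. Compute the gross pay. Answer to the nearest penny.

£1623.27

Mon: 5:19 AM–3:38 PM = 10 h 19 min; less 45 min break → 9 h 34 min
Tue: 8:16 AM–3:54 PM = 7 h 38 min; less 45 min break → 6 h 53 min
Wed: 9:18 AM–5:01 PM = 7 h 43 min; less 45 min break → 6 h 58 min
Thu: 9:24 AM–6:52 PM = 9 h 28 min; less 45 min break → 8 h 43 min
Fri: 6:55 AM–4:49 PM = 9 h 54 min; less 45 min break → 9 h 9 min
Sat: 10:25 AM–9:06 PM = 10 h 41 min; less 45 min break → 9 h 56 min
Total worked: 51 h 13 min = 3073 min.
Regular 40 h 0 min = 2400 min at £26.00/h; overtime 11 h 13 min = 673 min at £52.00/h.
Pay = (2400 × £26.00 + 673 × £52.00) ÷ 60 = £1623.27.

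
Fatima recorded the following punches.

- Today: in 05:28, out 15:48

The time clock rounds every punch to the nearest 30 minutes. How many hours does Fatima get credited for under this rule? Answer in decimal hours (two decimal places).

10.50 hours

Today: in 05:28→05:30, out 15:48→16:00; 10 h 30 min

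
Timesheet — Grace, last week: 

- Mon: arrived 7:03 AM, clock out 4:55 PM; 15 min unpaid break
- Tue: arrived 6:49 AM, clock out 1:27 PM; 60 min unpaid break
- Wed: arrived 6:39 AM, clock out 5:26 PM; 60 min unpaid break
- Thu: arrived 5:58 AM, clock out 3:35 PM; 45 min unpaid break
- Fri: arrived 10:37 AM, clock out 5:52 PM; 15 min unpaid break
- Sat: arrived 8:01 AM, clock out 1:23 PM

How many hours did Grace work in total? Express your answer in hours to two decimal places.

Mon: 7:03 AM–4:55 PM = 9 h 52 min; less 15 min break → 9 h 37 min
Tue: 6:49 AM–1:27 PM = 6 h 38 min; less 60 min break → 5 h 38 min
Wed: 6:39 AM–5:26 PM = 10 h 47 min; less 60 min break → 9 h 47 min
Thu: 5:58 AM–3:35 PM = 9 h 37 min; less 45 min break → 8 h 52 min
Fri: 10:37 AM–5:52 PM = 7 h 15 min; less 15 min break → 7 h 0 min
Sat: 8:01 AM–1:23 PM = 5 h 22 min
Total: 9 h 37 min + 5 h 38 min + 9 h 47 min + 8 h 52 min + 7 h 0 min + 5 h 22 min = 46 h 16 min.

46.27 hours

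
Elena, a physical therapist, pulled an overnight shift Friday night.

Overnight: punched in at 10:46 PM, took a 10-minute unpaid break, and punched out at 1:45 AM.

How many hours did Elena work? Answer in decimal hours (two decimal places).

2.82 hours

Overnight: 10:46 PM → midnight = 1 h 14 min; midnight → 1:45 AM = 1 h 45 min; span 2 h 59 min; less 10 min break → 2 h 49 min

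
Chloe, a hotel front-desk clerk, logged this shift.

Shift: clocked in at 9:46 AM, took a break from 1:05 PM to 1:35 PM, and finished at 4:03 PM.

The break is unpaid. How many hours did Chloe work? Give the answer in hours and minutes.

Shift: 9:46 AM–4:03 PM = 6 h 17 min; less 30 min break → 5 h 47 min

5 h 47 min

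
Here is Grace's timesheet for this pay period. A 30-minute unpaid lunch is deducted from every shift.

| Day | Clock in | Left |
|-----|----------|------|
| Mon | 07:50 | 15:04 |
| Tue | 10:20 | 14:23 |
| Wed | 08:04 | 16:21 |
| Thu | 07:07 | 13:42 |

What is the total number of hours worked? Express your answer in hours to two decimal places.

Mon: 07:50–15:04 = 7 h 14 min; less 30 min break → 6 h 44 min
Tue: 10:20–14:23 = 4 h 3 min; less 30 min break → 3 h 33 min
Wed: 08:04–16:21 = 8 h 17 min; less 30 min break → 7 h 47 min
Thu: 07:07–13:42 = 6 h 35 min; less 30 min break → 6 h 5 min
Total: 6 h 44 min + 3 h 33 min + 7 h 47 min + 6 h 5 min = 24 h 9 min.

24.15 hours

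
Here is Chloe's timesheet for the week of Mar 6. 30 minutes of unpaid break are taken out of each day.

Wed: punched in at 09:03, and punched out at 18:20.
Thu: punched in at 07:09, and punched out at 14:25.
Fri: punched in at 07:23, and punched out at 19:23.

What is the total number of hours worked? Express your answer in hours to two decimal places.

27.05 hours

Wed: 09:03–18:20 = 9 h 17 min; less 30 min break → 8 h 47 min
Thu: 07:09–14:25 = 7 h 16 min; less 30 min break → 6 h 46 min
Fri: 07:23–19:23 = 12 h 0 min; less 30 min break → 11 h 30 min
Total: 8 h 47 min + 6 h 46 min + 11 h 30 min = 27 h 3 min.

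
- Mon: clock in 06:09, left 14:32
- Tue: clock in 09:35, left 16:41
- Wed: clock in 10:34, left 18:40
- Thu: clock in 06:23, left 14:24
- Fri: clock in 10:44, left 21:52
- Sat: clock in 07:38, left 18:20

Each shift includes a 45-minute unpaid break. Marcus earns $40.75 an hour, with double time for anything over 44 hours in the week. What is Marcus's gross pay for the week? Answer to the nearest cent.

$2195.07

Mon: 06:09–14:32 = 8 h 23 min; less 45 min break → 7 h 38 min
Tue: 09:35–16:41 = 7 h 6 min; less 45 min break → 6 h 21 min
Wed: 10:34–18:40 = 8 h 6 min; less 45 min break → 7 h 21 min
Thu: 06:23–14:24 = 8 h 1 min; less 45 min break → 7 h 16 min
Fri: 10:44–21:52 = 11 h 8 min; less 45 min break → 10 h 23 min
Sat: 07:38–18:20 = 10 h 42 min; less 45 min break → 9 h 57 min
Total worked: 48 h 56 min = 2936 min.
Regular 44 h 0 min = 2640 min at $40.75/h; overtime 4 h 56 min = 296 min at $81.50/h.
Pay = (2640 × $40.75 + 296 × $81.50) ÷ 60 = $2195.07.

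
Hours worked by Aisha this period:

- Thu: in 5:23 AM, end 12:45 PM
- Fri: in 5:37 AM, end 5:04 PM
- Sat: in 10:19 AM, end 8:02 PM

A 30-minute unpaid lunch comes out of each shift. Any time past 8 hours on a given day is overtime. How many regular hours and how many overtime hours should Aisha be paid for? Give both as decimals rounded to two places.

Regular 22.87 hours, overtime 4.17 hours

Thu: 5:23 AM–12:45 PM = 7 h 22 min; less 30 min break → 6 h 52 min
Fri: 5:37 AM–5:04 PM = 11 h 27 min; less 30 min break → 10 h 57 min
Sat: 10:19 AM–8:02 PM = 9 h 43 min; less 30 min break → 9 h 13 min
Thu reg 6 h 52 min / OT 0 h 0 min; Fri reg 8 h 0 min / OT 2 h 57 min; Sat reg 8 h 0 min / OT 1 h 13 min.
Totals: regular 22 h 52 min, overtime 4 h 10 min.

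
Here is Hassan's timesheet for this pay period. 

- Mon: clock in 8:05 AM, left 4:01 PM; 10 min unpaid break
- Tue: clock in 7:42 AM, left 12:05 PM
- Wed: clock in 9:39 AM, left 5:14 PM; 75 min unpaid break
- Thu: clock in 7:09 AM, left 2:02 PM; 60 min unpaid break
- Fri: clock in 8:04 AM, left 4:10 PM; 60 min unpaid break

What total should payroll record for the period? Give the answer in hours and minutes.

31 h 28 min

Mon: 8:05 AM–4:01 PM = 7 h 56 min; less 10 min break → 7 h 46 min
Tue: 7:42 AM–12:05 PM = 4 h 23 min
Wed: 9:39 AM–5:14 PM = 7 h 35 min; less 75 min break → 6 h 20 min
Thu: 7:09 AM–2:02 PM = 6 h 53 min; less 60 min break → 5 h 53 min
Fri: 8:04 AM–4:10 PM = 8 h 6 min; less 60 min break → 7 h 6 min
Total: 7 h 46 min + 4 h 23 min + 6 h 20 min + 5 h 53 min + 7 h 6 min = 31 h 28 min.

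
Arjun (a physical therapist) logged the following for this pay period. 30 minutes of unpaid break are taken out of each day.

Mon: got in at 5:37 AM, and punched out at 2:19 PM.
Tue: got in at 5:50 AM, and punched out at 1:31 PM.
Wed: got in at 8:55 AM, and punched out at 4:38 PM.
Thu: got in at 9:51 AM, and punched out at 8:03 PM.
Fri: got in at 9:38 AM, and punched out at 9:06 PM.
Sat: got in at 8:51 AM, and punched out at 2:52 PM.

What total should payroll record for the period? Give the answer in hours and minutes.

48 h 47 min

Mon: 5:37 AM–2:19 PM = 8 h 42 min; less 30 min break → 8 h 12 min
Tue: 5:50 AM–1:31 PM = 7 h 41 min; less 30 min break → 7 h 11 min
Wed: 8:55 AM–4:38 PM = 7 h 43 min; less 30 min break → 7 h 13 min
Thu: 9:51 AM–8:03 PM = 10 h 12 min; less 30 min break → 9 h 42 min
Fri: 9:38 AM–9:06 PM = 11 h 28 min; less 30 min break → 10 h 58 min
Sat: 8:51 AM–2:52 PM = 6 h 1 min; less 30 min break → 5 h 31 min
Total: 8 h 12 min + 7 h 11 min + 7 h 13 min + 9 h 42 min + 10 h 58 min + 5 h 31 min = 48 h 47 min.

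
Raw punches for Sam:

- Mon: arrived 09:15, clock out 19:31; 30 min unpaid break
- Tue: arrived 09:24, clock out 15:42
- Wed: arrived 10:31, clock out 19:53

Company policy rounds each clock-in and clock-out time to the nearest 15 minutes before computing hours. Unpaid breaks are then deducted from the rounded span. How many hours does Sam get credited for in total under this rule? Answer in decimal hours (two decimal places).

25.50 hours

Mon: in 09:15→09:15, out 19:31→19:30; 10 h 15 min − 30 min = 9 h 45 min
Tue: in 09:24→09:30, out 15:42→15:45; 6 h 15 min
Wed: in 10:31→10:30, out 19:53→20:00; 9 h 30 min
Total credited: 25 h 30 min.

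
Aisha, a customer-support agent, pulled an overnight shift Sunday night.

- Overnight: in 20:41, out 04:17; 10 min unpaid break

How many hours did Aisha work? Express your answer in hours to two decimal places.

Overnight: 20:41 → midnight = 3 h 19 min; midnight → 04:17 = 4 h 17 min; span 7 h 36 min; less 10 min break → 7 h 26 min

7.43 hours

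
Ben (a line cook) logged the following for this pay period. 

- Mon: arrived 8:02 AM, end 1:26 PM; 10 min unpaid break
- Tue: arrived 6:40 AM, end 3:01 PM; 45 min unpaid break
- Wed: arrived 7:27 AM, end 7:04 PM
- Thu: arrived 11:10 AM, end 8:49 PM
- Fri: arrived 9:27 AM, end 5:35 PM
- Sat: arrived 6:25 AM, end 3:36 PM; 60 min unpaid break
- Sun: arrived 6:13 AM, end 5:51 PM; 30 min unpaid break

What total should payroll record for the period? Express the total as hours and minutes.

61 h 33 min

Mon: 8:02 AM–1:26 PM = 5 h 24 min; less 10 min break → 5 h 14 min
Tue: 6:40 AM–3:01 PM = 8 h 21 min; less 45 min break → 7 h 36 min
Wed: 7:27 AM–7:04 PM = 11 h 37 min
Thu: 11:10 AM–8:49 PM = 9 h 39 min
Fri: 9:27 AM–5:35 PM = 8 h 8 min
Sat: 6:25 AM–3:36 PM = 9 h 11 min; less 60 min break → 8 h 11 min
Sun: 6:13 AM–5:51 PM = 11 h 38 min; less 30 min break → 11 h 8 min
Total: 5 h 14 min + 7 h 36 min + 11 h 37 min + 9 h 39 min + 8 h 8 min + 8 h 11 min + 11 h 8 min = 61 h 33 min.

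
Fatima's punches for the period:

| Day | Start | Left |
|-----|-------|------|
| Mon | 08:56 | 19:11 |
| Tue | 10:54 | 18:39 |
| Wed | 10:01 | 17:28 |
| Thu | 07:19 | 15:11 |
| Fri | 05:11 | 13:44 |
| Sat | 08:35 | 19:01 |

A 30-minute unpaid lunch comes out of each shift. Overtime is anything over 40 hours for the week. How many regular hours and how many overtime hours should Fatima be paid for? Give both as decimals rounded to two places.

Regular 40.00 hours, overtime 9.30 hours

Mon: 08:56–19:11 = 10 h 15 min; less 30 min break → 9 h 45 min
Tue: 10:54–18:39 = 7 h 45 min; less 30 min break → 7 h 15 min
Wed: 10:01–17:28 = 7 h 27 min; less 30 min break → 6 h 57 min
Thu: 07:19–15:11 = 7 h 52 min; less 30 min break → 7 h 22 min
Fri: 05:11–13:44 = 8 h 33 min; less 30 min break → 8 h 3 min
Sat: 08:35–19:01 = 10 h 26 min; less 30 min break → 9 h 56 min
Total worked: 49 h 18 min = 49.30 h.
Threshold 40 h → overtime 9 h 18 min, regular 40 h 0 min.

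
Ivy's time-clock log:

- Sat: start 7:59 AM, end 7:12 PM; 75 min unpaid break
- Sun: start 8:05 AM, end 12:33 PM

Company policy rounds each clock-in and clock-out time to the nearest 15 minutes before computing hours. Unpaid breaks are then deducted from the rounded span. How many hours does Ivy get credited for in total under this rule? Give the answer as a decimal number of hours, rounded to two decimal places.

14.50 hours

Sat: in 7:59 AM→8:00 AM, out 7:12 PM→7:15 PM; 11 h 15 min − 75 min = 10 h 0 min
Sun: in 8:05 AM→8:00 AM, out 12:33 PM→12:30 PM; 4 h 30 min
Total credited: 14 h 30 min.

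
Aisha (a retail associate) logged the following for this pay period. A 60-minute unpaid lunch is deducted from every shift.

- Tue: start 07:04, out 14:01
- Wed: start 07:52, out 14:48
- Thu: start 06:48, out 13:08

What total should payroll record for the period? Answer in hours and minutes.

Tue: 07:04–14:01 = 6 h 57 min; less 60 min break → 5 h 57 min
Wed: 07:52–14:48 = 6 h 56 min; less 60 min break → 5 h 56 min
Thu: 06:48–13:08 = 6 h 20 min; less 60 min break → 5 h 20 min
Total: 5 h 57 min + 5 h 56 min + 5 h 20 min = 17 h 13 min.

17 h 13 min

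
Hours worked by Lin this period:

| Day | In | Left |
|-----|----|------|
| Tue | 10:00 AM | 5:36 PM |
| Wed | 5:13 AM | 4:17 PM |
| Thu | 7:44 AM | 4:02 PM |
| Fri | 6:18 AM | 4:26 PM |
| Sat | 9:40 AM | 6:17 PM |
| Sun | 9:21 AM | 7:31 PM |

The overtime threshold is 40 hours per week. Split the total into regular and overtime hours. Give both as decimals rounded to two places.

Regular 40.00 hours, overtime 15.88 hours

Tue: 10:00 AM–5:36 PM = 7 h 36 min
Wed: 5:13 AM–4:17 PM = 11 h 4 min
Thu: 7:44 AM–4:02 PM = 8 h 18 min
Fri: 6:18 AM–4:26 PM = 10 h 8 min
Sat: 9:40 AM–6:17 PM = 8 h 37 min
Sun: 9:21 AM–7:31 PM = 10 h 10 min
Total worked: 55 h 53 min = 55.88 h.
Threshold 40 h → overtime 15 h 53 min, regular 40 h 0 min.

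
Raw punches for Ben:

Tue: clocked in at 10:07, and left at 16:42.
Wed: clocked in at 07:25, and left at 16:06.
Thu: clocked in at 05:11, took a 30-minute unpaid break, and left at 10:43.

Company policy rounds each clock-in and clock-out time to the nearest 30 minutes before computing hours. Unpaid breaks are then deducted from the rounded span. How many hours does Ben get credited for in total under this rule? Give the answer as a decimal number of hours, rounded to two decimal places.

Tue: in 10:07→10:00, out 16:42→16:30; 6 h 30 min
Wed: in 07:25→07:30, out 16:06→16:00; 8 h 30 min
Thu: in 05:11→05:00, out 10:43→10:30; 5 h 30 min − 30 min = 5 h 0 min
Total credited: 20 h 0 min.

20.00 hours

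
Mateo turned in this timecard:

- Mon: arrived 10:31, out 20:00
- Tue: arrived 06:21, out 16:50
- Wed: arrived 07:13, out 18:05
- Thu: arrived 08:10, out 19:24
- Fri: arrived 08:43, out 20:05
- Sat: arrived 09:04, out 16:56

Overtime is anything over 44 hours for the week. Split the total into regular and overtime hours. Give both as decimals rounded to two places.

Mon: 10:31–20:00 = 9 h 29 min
Tue: 06:21–16:50 = 10 h 29 min
Wed: 07:13–18:05 = 10 h 52 min
Thu: 08:10–19:24 = 11 h 14 min
Fri: 08:43–20:05 = 11 h 22 min
Sat: 09:04–16:56 = 7 h 52 min
Total worked: 61 h 18 min = 61.30 h.
Threshold 44 h → overtime 17 h 18 min, regular 44 h 0 min.

Regular 44.00 hours, overtime 17.30 hours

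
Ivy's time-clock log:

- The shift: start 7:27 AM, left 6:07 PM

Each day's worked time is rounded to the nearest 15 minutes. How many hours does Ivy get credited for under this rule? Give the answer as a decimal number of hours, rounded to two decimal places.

10.75 hours

The shift: 7:27 AM–6:07 PM = 10 h 40 min → rounds to 10 h 45 min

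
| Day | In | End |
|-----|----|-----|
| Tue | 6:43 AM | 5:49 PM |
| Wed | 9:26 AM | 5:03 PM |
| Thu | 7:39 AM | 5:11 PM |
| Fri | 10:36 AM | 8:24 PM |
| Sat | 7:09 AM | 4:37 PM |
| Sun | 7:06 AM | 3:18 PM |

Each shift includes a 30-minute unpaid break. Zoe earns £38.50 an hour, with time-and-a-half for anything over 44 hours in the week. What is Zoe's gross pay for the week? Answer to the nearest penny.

£2197.39

Tue: 6:43 AM–5:49 PM = 11 h 6 min; less 30 min break → 10 h 36 min
Wed: 9:26 AM–5:03 PM = 7 h 37 min; less 30 min break → 7 h 7 min
Thu: 7:39 AM–5:11 PM = 9 h 32 min; less 30 min break → 9 h 2 min
Fri: 10:36 AM–8:24 PM = 9 h 48 min; less 30 min break → 9 h 18 min
Sat: 7:09 AM–4:37 PM = 9 h 28 min; less 30 min break → 8 h 58 min
Sun: 7:06 AM–3:18 PM = 8 h 12 min; less 30 min break → 7 h 42 min
Total worked: 52 h 43 min = 3163 min.
Regular 44 h 0 min = 2640 min at £38.50/h; overtime 8 h 43 min = 523 min at £57.75/h.
Pay = (2640 × £38.50 + 523 × £57.75) ÷ 60 = £2197.39.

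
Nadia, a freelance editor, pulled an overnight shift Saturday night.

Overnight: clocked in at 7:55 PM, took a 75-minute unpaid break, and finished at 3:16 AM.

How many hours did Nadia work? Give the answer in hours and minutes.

Overnight: 7:55 PM → midnight = 4 h 5 min; midnight → 3:16 AM = 3 h 16 min; span 7 h 21 min; less 75 min break → 6 h 6 min

6 h 6 min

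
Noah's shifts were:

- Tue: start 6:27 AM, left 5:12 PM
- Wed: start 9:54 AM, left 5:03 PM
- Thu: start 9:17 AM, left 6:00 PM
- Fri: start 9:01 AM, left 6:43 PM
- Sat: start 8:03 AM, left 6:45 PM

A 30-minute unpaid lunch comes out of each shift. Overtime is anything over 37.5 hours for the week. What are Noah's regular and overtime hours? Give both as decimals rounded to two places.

Regular 37.50 hours, overtime 7.02 hours

Tue: 6:27 AM–5:12 PM = 10 h 45 min; less 30 min break → 10 h 15 min
Wed: 9:54 AM–5:03 PM = 7 h 9 min; less 30 min break → 6 h 39 min
Thu: 9:17 AM–6:00 PM = 8 h 43 min; less 30 min break → 8 h 13 min
Fri: 9:01 AM–6:43 PM = 9 h 42 min; less 30 min break → 9 h 12 min
Sat: 8:03 AM–6:45 PM = 10 h 42 min; less 30 min break → 10 h 12 min
Total worked: 44 h 31 min = 44.52 h.
Threshold 37.5 h → overtime 7 h 1 min, regular 37 h 30 min.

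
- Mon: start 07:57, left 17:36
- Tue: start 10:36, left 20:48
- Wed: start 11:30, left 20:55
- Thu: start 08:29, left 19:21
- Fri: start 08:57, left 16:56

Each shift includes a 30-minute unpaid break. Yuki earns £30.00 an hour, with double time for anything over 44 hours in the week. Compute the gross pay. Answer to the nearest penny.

£1417.00

Mon: 07:57–17:36 = 9 h 39 min; less 30 min break → 9 h 9 min
Tue: 10:36–20:48 = 10 h 12 min; less 30 min break → 9 h 42 min
Wed: 11:30–20:55 = 9 h 25 min; less 30 min break → 8 h 55 min
Thu: 08:29–19:21 = 10 h 52 min; less 30 min break → 10 h 22 min
Fri: 08:57–16:56 = 7 h 59 min; less 30 min break → 7 h 29 min
Total worked: 45 h 37 min = 2737 min.
Regular 44 h 0 min = 2640 min at £30.00/h; overtime 1 h 37 min = 97 min at £60.00/h.
Pay = (2640 × £30.00 + 97 × £60.00) ÷ 60 = £1417.00.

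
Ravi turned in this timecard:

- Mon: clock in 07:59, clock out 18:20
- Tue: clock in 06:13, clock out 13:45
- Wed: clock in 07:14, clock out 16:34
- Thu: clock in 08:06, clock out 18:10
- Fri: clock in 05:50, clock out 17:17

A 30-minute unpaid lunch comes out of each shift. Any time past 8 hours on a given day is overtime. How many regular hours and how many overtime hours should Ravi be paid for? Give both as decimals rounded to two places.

Regular 39.03 hours, overtime 7.20 hours

Mon: 07:59–18:20 = 10 h 21 min; less 30 min break → 9 h 51 min
Tue: 06:13–13:45 = 7 h 32 min; less 30 min break → 7 h 2 min
Wed: 07:14–16:34 = 9 h 20 min; less 30 min break → 8 h 50 min
Thu: 08:06–18:10 = 10 h 4 min; less 30 min break → 9 h 34 min
Fri: 05:50–17:17 = 11 h 27 min; less 30 min break → 10 h 57 min
Mon reg 8 h 0 min / OT 1 h 51 min; Tue reg 7 h 2 min / OT 0 h 0 min; Wed reg 8 h 0 min / OT 0 h 50 min; Thu reg 8 h 0 min / OT 1 h 34 min; Fri reg 8 h 0 min / OT 2 h 57 min.
Totals: regular 39 h 2 min, overtime 7 h 12 min.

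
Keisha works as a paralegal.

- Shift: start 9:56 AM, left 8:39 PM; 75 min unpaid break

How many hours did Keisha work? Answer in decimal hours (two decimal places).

9.47 hours

Shift: 9:56 AM–8:39 PM = 10 h 43 min; less 75 min break → 9 h 28 min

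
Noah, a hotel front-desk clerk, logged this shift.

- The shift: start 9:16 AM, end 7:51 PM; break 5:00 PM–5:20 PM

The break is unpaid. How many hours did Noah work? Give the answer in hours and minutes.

10 h 15 min

The shift: 9:16 AM–7:51 PM = 10 h 35 min; less 20 min break → 10 h 15 min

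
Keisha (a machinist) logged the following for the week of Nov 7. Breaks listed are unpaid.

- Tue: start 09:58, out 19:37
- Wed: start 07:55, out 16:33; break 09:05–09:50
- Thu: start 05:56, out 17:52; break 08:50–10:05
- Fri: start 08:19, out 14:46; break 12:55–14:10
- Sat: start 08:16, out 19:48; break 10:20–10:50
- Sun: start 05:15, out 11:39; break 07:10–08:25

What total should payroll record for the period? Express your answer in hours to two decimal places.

Tue: 09:58–19:37 = 9 h 39 min
Wed: 07:55–16:33 = 8 h 38 min; less 45 min break → 7 h 53 min
Thu: 05:56–17:52 = 11 h 56 min; less 75 min break → 10 h 41 min
Fri: 08:19–14:46 = 6 h 27 min; less 75 min break → 5 h 12 min
Sat: 08:16–19:48 = 11 h 32 min; less 30 min break → 11 h 2 min
Sun: 05:15–11:39 = 6 h 24 min; less 75 min break → 5 h 9 min
Total: 9 h 39 min + 7 h 53 min + 10 h 41 min + 5 h 12 min + 11 h 2 min + 5 h 9 min = 49 h 36 min.

49.60 hours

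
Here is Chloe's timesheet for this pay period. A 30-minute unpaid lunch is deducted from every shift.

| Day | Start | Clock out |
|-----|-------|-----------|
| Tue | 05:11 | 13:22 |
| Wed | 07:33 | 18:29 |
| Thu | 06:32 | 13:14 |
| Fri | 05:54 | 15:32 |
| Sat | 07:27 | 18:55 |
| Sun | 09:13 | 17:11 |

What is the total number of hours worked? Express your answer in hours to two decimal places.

Tue: 05:11–13:22 = 8 h 11 min; less 30 min break → 7 h 41 min
Wed: 07:33–18:29 = 10 h 56 min; less 30 min break → 10 h 26 min
Thu: 06:32–13:14 = 6 h 42 min; less 30 min break → 6 h 12 min
Fri: 05:54–15:32 = 9 h 38 min; less 30 min break → 9 h 8 min
Sat: 07:27–18:55 = 11 h 28 min; less 30 min break → 10 h 58 min
Sun: 09:13–17:11 = 7 h 58 min; less 30 min break → 7 h 28 min
Total: 7 h 41 min + 10 h 26 min + 6 h 12 min + 9 h 8 min + 10 h 58 min + 7 h 28 min = 51 h 53 min.

51.88 hours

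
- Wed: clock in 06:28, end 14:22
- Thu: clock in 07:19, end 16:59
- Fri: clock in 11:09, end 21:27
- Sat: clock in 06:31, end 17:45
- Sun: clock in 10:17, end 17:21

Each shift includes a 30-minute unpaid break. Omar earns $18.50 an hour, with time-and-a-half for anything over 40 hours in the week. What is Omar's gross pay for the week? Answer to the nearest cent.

$841.75

Wed: 06:28–14:22 = 7 h 54 min; less 30 min break → 7 h 24 min
Thu: 07:19–16:59 = 9 h 40 min; less 30 min break → 9 h 10 min
Fri: 11:09–21:27 = 10 h 18 min; less 30 min break → 9 h 48 min
Sat: 06:31–17:45 = 11 h 14 min; less 30 min break → 10 h 44 min
Sun: 10:17–17:21 = 7 h 4 min; less 30 min break → 6 h 34 min
Total worked: 43 h 40 min = 2620 min.
Regular 40 h 0 min = 2400 min at $18.50/h; overtime 3 h 40 min = 220 min at $27.75/h.
Pay = (2400 × $18.50 + 220 × $27.75) ÷ 60 = $841.75.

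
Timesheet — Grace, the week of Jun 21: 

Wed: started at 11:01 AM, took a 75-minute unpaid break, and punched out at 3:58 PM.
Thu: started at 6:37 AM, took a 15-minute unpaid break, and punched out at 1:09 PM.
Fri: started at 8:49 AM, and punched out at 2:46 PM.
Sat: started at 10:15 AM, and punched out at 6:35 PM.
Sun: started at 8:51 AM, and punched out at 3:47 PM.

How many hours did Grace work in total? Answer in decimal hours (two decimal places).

Wed: 11:01 AM–3:58 PM = 4 h 57 min; less 75 min break → 3 h 42 min
Thu: 6:37 AM–1:09 PM = 6 h 32 min; less 15 min break → 6 h 17 min
Fri: 8:49 AM–2:46 PM = 5 h 57 min
Sat: 10:15 AM–6:35 PM = 8 h 20 min
Sun: 8:51 AM–3:47 PM = 6 h 56 min
Total: 3 h 42 min + 6 h 17 min + 5 h 57 min + 8 h 20 min + 6 h 56 min = 31 h 12 min.

31.20 hours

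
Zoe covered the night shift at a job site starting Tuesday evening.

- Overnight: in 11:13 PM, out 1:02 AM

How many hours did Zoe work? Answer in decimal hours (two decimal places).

1.82 hours

Overnight: 11:13 PM → midnight = 0 h 47 min; midnight → 1:02 AM = 1 h 2 min; span 1 h 49 min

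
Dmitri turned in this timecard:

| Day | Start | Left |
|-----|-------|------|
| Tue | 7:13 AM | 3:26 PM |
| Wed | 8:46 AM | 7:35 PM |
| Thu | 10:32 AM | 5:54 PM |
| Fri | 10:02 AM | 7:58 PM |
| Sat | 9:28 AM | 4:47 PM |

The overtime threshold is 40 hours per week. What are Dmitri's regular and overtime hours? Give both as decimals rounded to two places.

Regular 40.00 hours, overtime 3.65 hours

Tue: 7:13 AM–3:26 PM = 8 h 13 min
Wed: 8:46 AM–7:35 PM = 10 h 49 min
Thu: 10:32 AM–5:54 PM = 7 h 22 min
Fri: 10:02 AM–7:58 PM = 9 h 56 min
Sat: 9:28 AM–4:47 PM = 7 h 19 min
Total worked: 43 h 39 min = 43.65 h.
Threshold 40 h → overtime 3 h 39 min, regular 40 h 0 min.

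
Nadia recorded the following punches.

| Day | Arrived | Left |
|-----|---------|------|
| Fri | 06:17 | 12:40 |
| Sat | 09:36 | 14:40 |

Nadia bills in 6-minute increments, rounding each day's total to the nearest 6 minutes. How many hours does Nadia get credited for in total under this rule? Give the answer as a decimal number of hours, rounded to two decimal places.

11.50 hours

Fri: 06:17–12:40 = 6 h 23 min → rounds to 6 h 24 min
Sat: 09:36–14:40 = 5 h 4 min → rounds to 5 h 6 min
Total credited: 11 h 30 min.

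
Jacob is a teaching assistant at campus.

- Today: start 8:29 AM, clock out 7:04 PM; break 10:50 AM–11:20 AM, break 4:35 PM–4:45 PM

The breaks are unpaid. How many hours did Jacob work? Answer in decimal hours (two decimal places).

Today: 8:29 AM–7:04 PM = 10 h 35 min; less 40 min break → 9 h 55 min

9.92 hours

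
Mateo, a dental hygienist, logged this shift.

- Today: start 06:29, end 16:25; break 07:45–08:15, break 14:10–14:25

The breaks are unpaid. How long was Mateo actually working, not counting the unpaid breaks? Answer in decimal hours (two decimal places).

9.18 hours

Today: 06:29–16:25 = 9 h 56 min; less 45 min break → 9 h 11 min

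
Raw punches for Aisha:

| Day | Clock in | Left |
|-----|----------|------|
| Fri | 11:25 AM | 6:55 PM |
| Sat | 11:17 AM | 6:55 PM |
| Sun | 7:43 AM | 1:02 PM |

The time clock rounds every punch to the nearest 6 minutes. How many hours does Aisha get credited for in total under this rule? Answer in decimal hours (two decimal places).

20.40 hours

Fri: in 11:25 AM→11:24 AM, out 6:55 PM→6:54 PM; 7 h 30 min
Sat: in 11:17 AM→11:18 AM, out 6:55 PM→6:54 PM; 7 h 36 min
Sun: in 7:43 AM→7:42 AM, out 1:02 PM→1:00 PM; 5 h 18 min
Total credited: 20 h 24 min.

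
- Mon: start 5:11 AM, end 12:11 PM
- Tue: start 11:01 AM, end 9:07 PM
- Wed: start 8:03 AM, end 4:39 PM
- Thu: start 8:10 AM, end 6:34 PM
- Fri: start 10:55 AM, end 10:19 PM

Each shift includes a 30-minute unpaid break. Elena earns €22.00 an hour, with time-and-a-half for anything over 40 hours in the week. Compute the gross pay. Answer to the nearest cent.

€1045.00

Mon: 5:11 AM–12:11 PM = 7 h 0 min; less 30 min break → 6 h 30 min
Tue: 11:01 AM–9:07 PM = 10 h 6 min; less 30 min break → 9 h 36 min
Wed: 8:03 AM–4:39 PM = 8 h 36 min; less 30 min break → 8 h 6 min
Thu: 8:10 AM–6:34 PM = 10 h 24 min; less 30 min break → 9 h 54 min
Fri: 10:55 AM–10:19 PM = 11 h 24 min; less 30 min break → 10 h 54 min
Total worked: 45 h 0 min = 2700 min.
Regular 40 h 0 min = 2400 min at €22.00/h; overtime 5 h 0 min = 300 min at €33.00/h.
Pay = (2400 × €22.00 + 300 × €33.00) ÷ 60 = €1045.00.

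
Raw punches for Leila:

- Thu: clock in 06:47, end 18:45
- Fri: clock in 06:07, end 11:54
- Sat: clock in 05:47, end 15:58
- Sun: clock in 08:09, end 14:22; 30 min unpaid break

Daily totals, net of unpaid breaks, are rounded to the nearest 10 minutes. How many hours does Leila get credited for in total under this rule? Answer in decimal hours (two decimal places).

Thu: 06:47–18:45 = 11 h 58 min → rounds to 12 h 0 min
Fri: 06:07–11:54 = 5 h 47 min → rounds to 5 h 50 min
Sat: 05:47–15:58 = 10 h 11 min → rounds to 10 h 10 min
Sun: 08:09–14:22 = 6 h 13 min − 30 min = 5 h 43 min → rounds to 5 h 40 min
Total credited: 33 h 40 min.

33.67 hours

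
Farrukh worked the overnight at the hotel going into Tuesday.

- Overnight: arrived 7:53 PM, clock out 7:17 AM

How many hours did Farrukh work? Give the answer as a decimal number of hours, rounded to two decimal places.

Overnight: 7:53 PM → midnight = 4 h 7 min; midnight → 7:17 AM = 7 h 17 min; span 11 h 24 min

11.40 hours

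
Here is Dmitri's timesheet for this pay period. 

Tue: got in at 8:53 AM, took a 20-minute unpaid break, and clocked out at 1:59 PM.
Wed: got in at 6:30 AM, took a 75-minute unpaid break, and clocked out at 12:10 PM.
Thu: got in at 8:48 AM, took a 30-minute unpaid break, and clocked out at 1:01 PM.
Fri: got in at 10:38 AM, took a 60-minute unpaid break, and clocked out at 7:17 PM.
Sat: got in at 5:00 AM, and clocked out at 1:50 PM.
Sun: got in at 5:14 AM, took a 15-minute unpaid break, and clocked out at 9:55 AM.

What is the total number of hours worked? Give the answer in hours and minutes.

33 h 49 min

Tue: 8:53 AM–1:59 PM = 5 h 6 min; less 20 min break → 4 h 46 min
Wed: 6:30 AM–12:10 PM = 5 h 40 min; less 75 min break → 4 h 25 min
Thu: 8:48 AM–1:01 PM = 4 h 13 min; less 30 min break → 3 h 43 min
Fri: 10:38 AM–7:17 PM = 8 h 39 min; less 60 min break → 7 h 39 min
Sat: 5:00 AM–1:50 PM = 8 h 50 min
Sun: 5:14 AM–9:55 AM = 4 h 41 min; less 15 min break → 4 h 26 min
Total: 4 h 46 min + 4 h 25 min + 3 h 43 min + 7 h 39 min + 8 h 50 min + 4 h 26 min = 33 h 49 min.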